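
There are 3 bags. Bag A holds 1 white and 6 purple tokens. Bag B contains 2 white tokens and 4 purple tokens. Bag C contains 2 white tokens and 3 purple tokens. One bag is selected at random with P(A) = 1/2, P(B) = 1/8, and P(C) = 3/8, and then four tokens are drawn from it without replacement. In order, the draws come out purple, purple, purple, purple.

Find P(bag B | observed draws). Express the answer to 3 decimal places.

For each hypothesis, P(data | H) works out to: P(data | bag A) = (6/7)(5/6)(4/5)(3/4) = 3/7; P(data | bag B) = (4/6)(3/5)(2/4)(1/3) = 1/15; P(data | bag C) = (3/5)(2/4)(1/3)(0/2) = 0.
Multiplying each by its prior: 1/2 · 3/7 = 3/14, 1/8 · 1/15 = 1/120, 3/8 · 0 = 0; with total 187/840.
So P(bag B | data) = (1/120) / (187/840) = 7/187.

0.037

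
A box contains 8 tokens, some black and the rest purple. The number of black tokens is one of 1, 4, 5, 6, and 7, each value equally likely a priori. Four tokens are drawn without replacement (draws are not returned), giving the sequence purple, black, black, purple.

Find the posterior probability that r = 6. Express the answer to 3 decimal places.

Compute the likelihood of the observed sequence for each case: P(data | r = 1) = (7/8)(1/7)(0/6) = 0; P(data | r = 4) = (4/8)(4/7)(3/6)(3/5) = 3/35; P(data | r = 5) = (3/8)(5/7)(4/6)(2/5) = 1/14; P(data | r = 6) = (2/8)(6/7)(5/6)(1/5) = 1/28; P(data | r = 7) = (1/8)(7/7)(6/6)(0/5) = 0.
The prior-weighted likelihoods are 1/5 · 0 = 0, 1/5 · 3/35 = 3/175, 1/5 · 1/14 = 1/70, 1/5 · 1/28 = 1/140, 1/5 · 0 = 0; with total 27/700.
Hence P(r = 6 | data) = (1/140) / (27/700) = 5/27.

0.185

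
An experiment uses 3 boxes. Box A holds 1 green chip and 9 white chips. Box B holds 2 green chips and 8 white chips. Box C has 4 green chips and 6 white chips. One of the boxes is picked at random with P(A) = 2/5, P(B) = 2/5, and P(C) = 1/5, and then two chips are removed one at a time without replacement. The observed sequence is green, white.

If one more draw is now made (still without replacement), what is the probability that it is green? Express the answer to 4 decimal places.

0.1757

Under each hypothesis, the probability of the observed sequence is: P(data | box A) = (1/10)(9/9) = 1/10; P(data | box B) = (2/10)(8/9) = 8/45; P(data | box C) = (4/10)(6/9) = 4/15.
Weighting by the prior gives 2/5 · 1/10 = 1/25, 2/5 · 8/45 = 16/225, 1/5 · 4/15 = 4/75; these sum to 37/225.
Dividing through by the total gives posterior P(box A | data) = 9/37, P(box B | data) = 16/37, P(box C | data) = 12/37.
So P(green next | data) = Σ P(green next | H) P(H | data) = (0)(9/37) + (1/8)(16/37) + (3/8)(12/37) = 13/74.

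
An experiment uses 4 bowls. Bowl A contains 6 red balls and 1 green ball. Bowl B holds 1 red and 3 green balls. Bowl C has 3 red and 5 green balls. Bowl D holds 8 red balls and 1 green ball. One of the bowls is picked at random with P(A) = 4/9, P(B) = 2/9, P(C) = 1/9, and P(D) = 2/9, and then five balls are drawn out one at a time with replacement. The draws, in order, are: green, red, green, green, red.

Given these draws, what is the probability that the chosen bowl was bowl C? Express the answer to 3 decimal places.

0.351

The likelihood of the observed sequence under each hypothesis: P(data | bowl A) = (1/7)(6/7)(1/7)(1/7)(6/7) = 0.002142; P(data | bowl B) = (3/4)(1/4)(3/4)(3/4)(1/4) = 0.026367; P(data | bowl C) = (5/8)(3/8)(5/8)(5/8)(3/8) = 0.034332; P(data | bowl D) = (1/9)(8/9)(1/9)(1/9)(8/9) = 0.0010838.
Weighting by the prior gives 4/9 · 0.002142 = 0.00095198, 2/9 · 0.026367 = 0.0058594, 1/9 · 0.034332 = 0.0038147, 2/9 · 0.0010838 = 0.00024085; with total 0.010867.
Hence P(bowl C | data) = (0.0038147) / (0.010867) = 0.35104.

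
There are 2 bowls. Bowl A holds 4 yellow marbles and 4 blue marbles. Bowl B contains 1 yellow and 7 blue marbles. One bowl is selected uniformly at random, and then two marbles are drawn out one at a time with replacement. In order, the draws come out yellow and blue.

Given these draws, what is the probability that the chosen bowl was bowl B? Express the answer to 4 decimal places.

For each hypothesis, P(data | H) works out to: P(data | bowl A) = (4/8)(4/8) = 1/4; P(data | bowl B) = (1/8)(7/8) = 7/64.
Weighting by the prior gives 1/2 · 1/4 = 1/8, 1/2 · 7/64 = 7/128; these sum to 23/128.
So P(bowl B | data) = (7/128) / (23/128) = 7/23.

0.3043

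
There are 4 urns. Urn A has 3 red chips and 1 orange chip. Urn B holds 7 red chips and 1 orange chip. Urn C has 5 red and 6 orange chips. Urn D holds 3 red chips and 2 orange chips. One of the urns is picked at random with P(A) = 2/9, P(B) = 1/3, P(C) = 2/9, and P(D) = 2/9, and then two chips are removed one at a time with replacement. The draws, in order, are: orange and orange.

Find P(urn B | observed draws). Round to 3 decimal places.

0.043

The likelihood of the observed sequence under each hypothesis: P(data | urn A) = (1/4)(1/4) = 0.0625; P(data | urn B) = (1/8)(1/8) = 0.015625; P(data | urn C) = (6/11)(6/11) = 0.29752; P(data | urn D) = (2/5)(2/5) = 0.16.
Weighting by the prior gives 2/9 · 0.0625 = 0.013889, 1/3 · 0.015625 = 0.0052083, 2/9 · 0.29752 = 0.066116, 2/9 · 0.16 = 0.035556; with total 0.12077.
So P(urn B | data) = (0.0052083) / (0.12077) = 0.043127.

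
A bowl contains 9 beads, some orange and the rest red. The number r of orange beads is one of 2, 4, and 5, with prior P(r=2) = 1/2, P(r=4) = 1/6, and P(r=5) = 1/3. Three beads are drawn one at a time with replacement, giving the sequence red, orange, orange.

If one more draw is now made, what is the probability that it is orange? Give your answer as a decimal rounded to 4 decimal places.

0.4542

The likelihood of the observed sequence under each hypothesis: P(data | r = 2) = (7/9)(2/9)(2/9) = 0.038409; P(data | r = 4) = (5/9)(4/9)(4/9) = 0.10974; P(data | r = 5) = (4/9)(5/9)(5/9) = 0.13717.
Multiplying each by its prior: 1/2 · 0.038409 = 0.019204, 1/6 · 0.10974 = 0.01829, 1/3 · 0.13717 = 0.045725; these sum to 0.083219.
The posterior is then P(r = 2 | data) = 0.23077, P(r = 4 | data) = 0.21978, P(r = 5 | data) = 0.54945.
The predictive probability is P(orange next | data) = (2/9)(0.23077) + (4/9)(0.21978) + (5/9)(0.54945) = 0.45421.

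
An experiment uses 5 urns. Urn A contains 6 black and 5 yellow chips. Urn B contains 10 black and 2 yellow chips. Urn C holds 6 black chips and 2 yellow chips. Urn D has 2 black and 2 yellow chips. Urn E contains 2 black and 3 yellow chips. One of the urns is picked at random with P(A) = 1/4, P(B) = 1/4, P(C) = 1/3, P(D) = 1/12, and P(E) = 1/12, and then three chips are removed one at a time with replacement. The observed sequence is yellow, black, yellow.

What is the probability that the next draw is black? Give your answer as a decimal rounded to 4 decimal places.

0.5822

Compute the likelihood of the observed sequence for each case: P(data | urn A) = (5/11)(6/11)(5/11) = 0.1127; P(data | urn B) = (2/12)(10/12)(2/12) = 0.023148; P(data | urn C) = (2/8)(6/8)(2/8) = 0.046875; P(data | urn D) = (2/4)(2/4)(2/4) = 0.125; P(data | urn E) = (3/5)(2/5)(3/5) = 0.144.
Weighting by the prior gives 1/4 · 0.1127 = 0.028174, 1/4 · 0.023148 = 0.005787, 1/3 · 0.046875 = 0.015625, 1/12 · 0.125 = 0.010417, 1/12 · 0.144 = 0.012; these sum to 0.072003.
The posterior is then P(urn A | data) = 0.39129, P(urn B | data) = 0.080372, P(urn C | data) = 0.217, P(urn D | data) = 0.14467, P(urn E | data) = 0.16666.
The predictive probability is P(black next | data) = (6/11)(0.39129) + (5/6)(0.080372) + (3/4)(0.217) + (1/2)(0.14467) + (2/5)(0.16666) = 0.58216.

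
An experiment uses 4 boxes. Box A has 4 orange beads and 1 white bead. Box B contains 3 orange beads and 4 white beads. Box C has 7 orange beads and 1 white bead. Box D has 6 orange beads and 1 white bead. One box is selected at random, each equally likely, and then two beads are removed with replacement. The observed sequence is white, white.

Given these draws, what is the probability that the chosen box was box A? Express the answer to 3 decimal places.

0.099

The likelihood of the observed sequence under each hypothesis: P(data | box A) = (1/5)(1/5) = 0.04; P(data | box B) = (4/7)(4/7) = 0.32653; P(data | box C) = (1/8)(1/8) = 0.015625; P(data | box D) = (1/7)(1/7) = 0.020408.
Weighting by the prior gives 1/4 · 0.04 = 0.01, 1/4 · 0.32653 = 0.081633, 1/4 · 0.015625 = 0.0039062, 1/4 · 0.020408 = 0.005102; these sum to 0.10064.
By Bayes' rule, P(box A | data) = (0.01) / (0.10064) = 0.099363.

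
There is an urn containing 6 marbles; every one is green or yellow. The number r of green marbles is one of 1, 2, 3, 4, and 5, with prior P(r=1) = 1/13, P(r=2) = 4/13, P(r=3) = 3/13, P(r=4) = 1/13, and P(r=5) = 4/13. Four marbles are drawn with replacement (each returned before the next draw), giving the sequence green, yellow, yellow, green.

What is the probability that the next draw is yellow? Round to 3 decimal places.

0.510

Compute the likelihood of the observed sequence for each case: P(data | r = 1) = (1/6)(5/6)(5/6)(1/6) = 0.01929; P(data | r = 2) = (2/6)(4/6)(4/6)(2/6) = 0.049383; P(data | r = 3) = (3/6)(3/6)(3/6)(3/6) = 0.0625; P(data | r = 4) = (4/6)(2/6)(2/6)(4/6) = 0.049383; P(data | r = 5) = (5/6)(1/6)(1/6)(5/6) = 0.01929.
Weighting by the prior gives 1/13 · 0.01929 = 0.0014839, 4/13 · 0.049383 = 0.015195, 3/13 · 0.0625 = 0.014423, 1/13 · 0.049383 = 0.0037987, 4/13 · 0.01929 = 0.0059354; summing to 0.040836.
Dividing through by the total gives posterior P(r = 1 | data) = 0.036337, P(r = 2 | data) = 0.37209, P(r = 3 | data) = 0.3532, P(r = 4 | data) = 0.093023, P(r = 5 | data) = 0.14535.
The predictive probability is P(yellow next | data) = (5/6)(0.036337) + (2/3)(0.37209) + (1/2)(0.3532) + (1/3)(0.093023) + (1/6)(0.14535) = 0.51017.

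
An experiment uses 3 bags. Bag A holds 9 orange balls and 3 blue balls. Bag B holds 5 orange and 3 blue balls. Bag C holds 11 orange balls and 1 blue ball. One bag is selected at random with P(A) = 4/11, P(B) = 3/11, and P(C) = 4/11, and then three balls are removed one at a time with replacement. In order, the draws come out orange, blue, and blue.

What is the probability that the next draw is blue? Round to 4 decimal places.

0.3102

For each hypothesis, P(data | H) works out to: P(data | bag A) = (9/12)(3/12)(3/12) = 0.046875; P(data | bag B) = (5/8)(3/8)(3/8) = 0.087891; P(data | bag C) = (11/12)(1/12)(1/12) = 0.0063657.
The prior-weighted likelihoods are 4/11 · 0.046875 = 0.017045, 3/11 · 0.087891 = 0.02397, 4/11 · 0.0063657 = 0.0023148; these sum to 0.04333.
Dividing through by the total gives posterior P(bag A | data) = 0.39338, P(bag B | data) = 0.55319, P(bag C | data) = 0.053422.
The predictive probability is P(blue next | data) = (1/4)(0.39338) + (3/8)(0.55319) + (1/12)(0.053422) = 0.31025.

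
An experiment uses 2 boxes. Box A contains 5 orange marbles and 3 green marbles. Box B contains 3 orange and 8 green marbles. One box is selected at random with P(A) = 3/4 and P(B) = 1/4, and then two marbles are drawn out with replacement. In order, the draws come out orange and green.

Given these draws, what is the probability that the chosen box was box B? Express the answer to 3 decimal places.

0.220

The likelihood of the observed sequence under each hypothesis: P(data | box A) = (5/8)(3/8) = 0.23438; P(data | box B) = (3/11)(8/11) = 0.19835.
The prior-weighted likelihoods are 3/4 · 0.23438 = 0.17578, 1/4 · 0.19835 = 0.049587; summing to 0.22537.
Hence P(box B | data) = (0.049587) / (0.22537) = 0.22003.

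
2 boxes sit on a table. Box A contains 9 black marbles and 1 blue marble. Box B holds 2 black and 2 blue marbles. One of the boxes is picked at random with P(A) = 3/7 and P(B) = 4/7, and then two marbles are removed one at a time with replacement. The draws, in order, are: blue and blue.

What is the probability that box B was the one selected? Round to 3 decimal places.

The likelihood of the observed sequence under each hypothesis: P(data | box A) = (1/10)(1/10) = 1/100; P(data | box B) = (2/4)(2/4) = 1/4.
Weighting by the prior gives 3/7 · 1/100 = 3/700, 4/7 · 1/4 = 1/7; with total 103/700.
Hence P(box B | data) = (1/7) / (103/700) = 100/103.

0.971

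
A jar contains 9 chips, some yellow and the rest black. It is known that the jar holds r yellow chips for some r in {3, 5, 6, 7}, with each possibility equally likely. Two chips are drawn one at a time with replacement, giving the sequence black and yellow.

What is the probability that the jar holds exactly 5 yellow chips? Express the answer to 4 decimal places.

0.2857

Under each hypothesis, the probability of the observed sequence is: P(data | r = 3) = (6/9)(3/9) = 2/9; P(data | r = 5) = (4/9)(5/9) = 20/81; P(data | r = 6) = (3/9)(6/9) = 2/9; P(data | r = 7) = (2/9)(7/9) = 14/81.
Multiplying each by its prior: 1/4 · 2/9 = 1/18, 1/4 · 20/81 = 5/81, 1/4 · 2/9 = 1/18, 1/4 · 14/81 = 7/162; summing to 35/162.
By Bayes' rule, P(r = 5 | data) = (5/81) / (35/162) = 2/7.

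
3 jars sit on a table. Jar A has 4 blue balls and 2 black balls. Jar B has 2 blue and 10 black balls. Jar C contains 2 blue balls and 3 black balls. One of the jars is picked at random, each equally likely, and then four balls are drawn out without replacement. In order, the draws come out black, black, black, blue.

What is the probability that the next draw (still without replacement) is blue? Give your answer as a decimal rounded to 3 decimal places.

The likelihood of the observed sequence under each hypothesis: P(data | jar A) = (2/6)(1/5)(0/4) = 0; P(data | jar B) = (10/12)(9/11)(8/10)(2/9) = 4/33; P(data | jar C) = (3/5)(2/4)(1/3)(2/2) = 1/10.
The prior-weighted likelihoods are 1/3 · 0 = 0, 1/3 · 4/33 = 4/99, 1/3 · 1/10 = 1/30; these sum to 73/990.
Normalising, the posterior is P(jar A | data) = 0, P(jar B | data) = 40/73, P(jar C | data) = 33/73.
So P(blue next | data) = Σ P(blue next | H) P(H | data) = (1/8)(40/73) + (1)(33/73) = 38/73.

0.521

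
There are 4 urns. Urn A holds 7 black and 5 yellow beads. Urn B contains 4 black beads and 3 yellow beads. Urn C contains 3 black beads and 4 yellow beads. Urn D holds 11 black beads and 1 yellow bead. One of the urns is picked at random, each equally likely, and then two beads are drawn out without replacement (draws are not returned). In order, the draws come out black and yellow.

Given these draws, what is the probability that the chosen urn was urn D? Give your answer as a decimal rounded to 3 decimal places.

Under each hypothesis, the probability of the observed sequence is: P(data | urn A) = (7/12)(5/11) = 0.26515; P(data | urn B) = (4/7)(3/6) = 0.28571; P(data | urn C) = (3/7)(4/6) = 0.28571; P(data | urn D) = (11/12)(1/11) = 0.083333.
Multiplying each by its prior: 1/4 · 0.26515 = 0.066288, 1/4 · 0.28571 = 0.071429, 1/4 · 0.28571 = 0.071429, 1/4 · 0.083333 = 0.020833; with total 0.22998.
So P(urn D | data) = (0.020833) / (0.22998) = 0.090588.

0.091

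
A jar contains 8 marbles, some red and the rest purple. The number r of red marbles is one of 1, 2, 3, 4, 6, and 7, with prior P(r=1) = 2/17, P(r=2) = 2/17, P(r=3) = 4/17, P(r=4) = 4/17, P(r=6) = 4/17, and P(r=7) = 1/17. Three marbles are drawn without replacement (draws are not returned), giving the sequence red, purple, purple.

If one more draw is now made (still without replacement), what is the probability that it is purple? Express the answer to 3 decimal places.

0.586

Under each hypothesis, the probability of the observed sequence is: P(data | r = 1) = (1/8)(7/7)(6/6) = 1/8; P(data | r = 2) = (2/8)(6/7)(5/6) = 5/28; P(data | r = 3) = (3/8)(5/7)(4/6) = 5/28; P(data | r = 4) = (4/8)(4/7)(3/6) = 1/7; P(data | r = 6) = (6/8)(2/7)(1/6) = 1/28; P(data | r = 7) = (7/8)(1/7)(0/6) = 0.
Weighting by the prior gives 2/17 · 1/8 = 1/68, 2/17 · 5/28 = 5/238, 4/17 · 5/28 = 5/119, 4/17 · 1/7 = 4/119, 4/17 · 1/28 = 1/119, 1/17 · 0 = 0; summing to 57/476.
Normalising, the posterior is P(r = 1 | data) = 7/57, P(r = 2 | data) = 10/57, P(r = 3 | data) = 20/57, P(r = 4 | data) = 16/57, P(r = 6 | data) = 4/57, P(r = 7 | data) = 0.
So P(purple next | data) = Σ P(purple next | H) P(H | data) = (1)(7/57) + (4/5)(10/57) + (3/5)(20/57) + (2/5)(16/57) + (0)(4/57) = 167/285.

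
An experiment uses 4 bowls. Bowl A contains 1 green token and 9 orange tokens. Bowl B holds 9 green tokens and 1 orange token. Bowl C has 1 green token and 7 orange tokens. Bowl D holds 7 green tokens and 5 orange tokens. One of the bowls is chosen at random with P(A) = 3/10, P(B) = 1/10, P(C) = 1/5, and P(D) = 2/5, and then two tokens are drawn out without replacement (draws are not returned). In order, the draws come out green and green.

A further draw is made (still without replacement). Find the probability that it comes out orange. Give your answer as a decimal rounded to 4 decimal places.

0.3553

Compute the likelihood of the observed sequence for each case: P(data | bowl A) = (1/10)(0/9) = 0; P(data | bowl B) = (9/10)(8/9) = 4/5; P(data | bowl C) = (1/8)(0/7) = 0; P(data | bowl D) = (7/12)(6/11) = 7/22.
Multiplying each by its prior: 3/10 · 0 = 0, 1/10 · 4/5 = 2/25, 1/5 · 0 = 0, 2/5 · 7/22 = 7/55; these sum to 57/275.
Normalising, the posterior is P(bowl A | data) = 0, P(bowl B | data) = 22/57, P(bowl C | data) = 0, P(bowl D | data) = 35/57.
So P(orange next | data) = Σ P(orange next | H) P(H | data) = (1/8)(22/57) + (1/2)(35/57) = 27/76.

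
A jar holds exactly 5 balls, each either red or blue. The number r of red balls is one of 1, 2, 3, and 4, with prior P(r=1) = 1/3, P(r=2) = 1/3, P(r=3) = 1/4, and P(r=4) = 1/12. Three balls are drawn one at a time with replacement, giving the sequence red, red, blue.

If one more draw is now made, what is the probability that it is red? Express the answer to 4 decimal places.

0.5045

For each hypothesis, P(data | H) works out to: P(data | r = 1) = (1/5)(1/5)(4/5) = 4/125; P(data | r = 2) = (2/5)(2/5)(3/5) = 12/125; P(data | r = 3) = (3/5)(3/5)(2/5) = 18/125; P(data | r = 4) = (4/5)(4/5)(1/5) = 16/125.
Weighting by the prior gives 1/3 · 4/125 = 4/375, 1/3 · 12/125 = 4/125, 1/4 · 18/125 = 9/250, 1/12 · 16/125 = 4/375; with total 67/750.
Normalising, the posterior is P(r = 1 | data) = 8/67, P(r = 2 | data) = 24/67, P(r = 3 | data) = 27/67, P(r = 4 | data) = 8/67.
Averaging over the posterior, P(red next | data) = (1/5)(8/67) + (2/5)(24/67) + (3/5)(27/67) + (4/5)(8/67) = 169/335.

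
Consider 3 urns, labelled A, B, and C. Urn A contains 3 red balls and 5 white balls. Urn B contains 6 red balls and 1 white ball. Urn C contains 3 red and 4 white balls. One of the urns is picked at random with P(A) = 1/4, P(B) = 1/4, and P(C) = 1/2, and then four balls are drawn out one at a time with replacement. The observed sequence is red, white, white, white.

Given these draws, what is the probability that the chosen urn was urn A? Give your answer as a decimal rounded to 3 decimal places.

0.360

For each hypothesis, P(data | H) works out to: P(data | urn A) = (3/8)(5/8)(5/8)(5/8) = 0.091553; P(data | urn B) = (6/7)(1/7)(1/7)(1/7) = 0.002499; P(data | urn C) = (3/7)(4/7)(4/7)(4/7) = 0.079967.
The prior-weighted likelihoods are 1/4 · 0.091553 = 0.022888, 1/4 · 0.002499 = 0.00062474, 1/2 · 0.079967 = 0.039983; summing to 0.063496.
So P(urn A | data) = (0.022888) / (0.063496) = 0.36047.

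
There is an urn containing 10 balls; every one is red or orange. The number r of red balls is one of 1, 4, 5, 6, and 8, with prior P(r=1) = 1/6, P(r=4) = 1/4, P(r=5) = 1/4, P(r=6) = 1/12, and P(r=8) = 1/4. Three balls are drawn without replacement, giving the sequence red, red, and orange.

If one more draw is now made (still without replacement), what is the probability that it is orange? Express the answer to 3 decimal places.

0.437

Under each hypothesis, the probability of the observed sequence is: P(data | r = 1) = (1/10)(0/9) = 0; P(data | r = 4) = (4/10)(3/9)(6/8) = 1/10; P(data | r = 5) = (5/10)(4/9)(5/8) = 5/36; P(data | r = 6) = (6/10)(5/9)(4/8) = 1/6; P(data | r = 8) = (8/10)(7/9)(2/8) = 7/45.
Weighting by the prior gives 1/6 · 0 = 0, 1/4 · 1/10 = 1/40, 1/4 · 5/36 = 5/144, 1/12 · 1/6 = 1/72, 1/4 · 7/45 = 7/180; summing to 9/80.
Normalising, the posterior is P(r = 1 | data) = 0, P(r = 4 | data) = 2/9, P(r = 5 | data) = 25/81, P(r = 6 | data) = 10/81, P(r = 8 | data) = 28/81.
Averaging over the posterior, P(orange next | data) = (5/7)(2/9) + (4/7)(25/81) + (3/7)(10/81) + (1/7)(28/81) = 248/567.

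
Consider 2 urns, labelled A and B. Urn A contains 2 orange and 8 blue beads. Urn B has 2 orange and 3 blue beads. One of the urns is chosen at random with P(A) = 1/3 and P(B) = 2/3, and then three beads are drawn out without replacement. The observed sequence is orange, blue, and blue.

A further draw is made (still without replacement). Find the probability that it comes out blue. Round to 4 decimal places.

0.6000

Compute the likelihood of the observed sequence for each case: P(data | urn A) = (2/10)(8/9)(7/8) = 7/45; P(data | urn B) = (2/5)(3/4)(2/3) = 1/5.
Multiplying each by its prior: 1/3 · 7/45 = 7/135, 2/3 · 1/5 = 2/15; these sum to 5/27.
Normalising, the posterior is P(urn A | data) = 7/25, P(urn B | data) = 18/25.
So P(blue next | data) = Σ P(blue next | H) P(H | data) = (6/7)(7/25) + (1/2)(18/25) = 3/5.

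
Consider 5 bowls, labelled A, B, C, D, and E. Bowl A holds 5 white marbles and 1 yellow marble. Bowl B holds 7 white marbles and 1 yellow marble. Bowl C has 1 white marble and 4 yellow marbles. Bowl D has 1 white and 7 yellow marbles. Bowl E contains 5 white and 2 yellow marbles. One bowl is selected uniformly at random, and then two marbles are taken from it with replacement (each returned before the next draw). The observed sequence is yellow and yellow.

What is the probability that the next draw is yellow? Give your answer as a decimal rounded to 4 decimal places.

0.7917

Compute the likelihood of the observed sequence for each case: P(data | bowl A) = (1/6)(1/6) = 0.027778; P(data | bowl B) = (1/8)(1/8) = 0.015625; P(data | bowl C) = (4/5)(4/5) = 0.64; P(data | bowl D) = (7/8)(7/8) = 0.76562; P(data | bowl E) = (2/7)(2/7) = 0.081633.
Weighting by the prior gives 1/5 · 0.027778 = 0.0055556, 1/5 · 0.015625 = 0.003125, 1/5 · 0.64 = 0.128, 1/5 · 0.76562 = 0.15313, 1/5 · 0.081633 = 0.016327; with total 0.30613.
Dividing through by the total gives posterior P(bowl A | data) = 0.018148, P(bowl B | data) = 0.010208, P(bowl C | data) = 0.41812, P(bowl D | data) = 0.50019, P(bowl E | data) = 0.053332.
So P(yellow next | data) = Σ P(yellow next | H) P(H | data) = (1/6)(0.018148) + (1/8)(0.010208) + (4/5)(0.41812) + (7/8)(0.50019) + (2/7)(0.053332) = 0.7917.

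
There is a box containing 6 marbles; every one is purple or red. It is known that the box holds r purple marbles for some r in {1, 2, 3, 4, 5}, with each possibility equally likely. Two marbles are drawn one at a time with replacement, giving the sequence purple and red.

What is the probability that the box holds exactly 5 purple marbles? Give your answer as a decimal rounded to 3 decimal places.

0.143

Compute the likelihood of the observed sequence for each case: P(data | r = 1) = (1/6)(5/6) = 5/36; P(data | r = 2) = (2/6)(4/6) = 2/9; P(data | r = 3) = (3/6)(3/6) = 1/4; P(data | r = 4) = (4/6)(2/6) = 2/9; P(data | r = 5) = (5/6)(1/6) = 5/36.
Weighting by the prior gives 1/5 · 5/36 = 1/36, 1/5 · 2/9 = 2/45, 1/5 · 1/4 = 1/20, 1/5 · 2/9 = 2/45, 1/5 · 5/36 = 1/36; these sum to 7/36.
Therefore the posterior P(r = 5 | data) = (1/36) / (7/36) = 1/7.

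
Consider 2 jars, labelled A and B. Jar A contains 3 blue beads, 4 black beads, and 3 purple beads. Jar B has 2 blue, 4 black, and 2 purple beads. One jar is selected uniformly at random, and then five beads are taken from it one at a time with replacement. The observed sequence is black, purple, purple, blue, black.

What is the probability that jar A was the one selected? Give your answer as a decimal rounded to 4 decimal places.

The likelihood of the observed sequence under each hypothesis: P(data | jar A) = (4/10)(3/10)(3/10)(3/10)(4/10) = 0.00432; P(data | jar B) = (4/8)(2/8)(2/8)(2/8)(4/8) = 0.0039062.
The prior-weighted likelihoods are 1/2 · 0.00432 = 0.00216, 1/2 · 0.0039062 = 0.0019531; summing to 0.0041131.
So P(jar A | data) = (0.00216) / (0.0041131) = 0.52515.

0.5251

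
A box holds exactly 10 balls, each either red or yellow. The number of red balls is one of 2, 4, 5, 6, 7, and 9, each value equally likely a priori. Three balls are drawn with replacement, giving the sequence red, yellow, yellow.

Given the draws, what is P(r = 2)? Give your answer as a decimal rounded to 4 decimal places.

0.2265

Compute the likelihood of the observed sequence for each case: P(data | r = 2) = (2/10)(8/10)(8/10) = 0.128; P(data | r = 4) = (4/10)(6/10)(6/10) = 0.144; P(data | r = 5) = (5/10)(5/10)(5/10) = 0.125; P(data | r = 6) = (6/10)(4/10)(4/10) = 0.096; P(data | r = 7) = (7/10)(3/10)(3/10) = 0.063; P(data | r = 9) = (9/10)(1/10)(1/10) = 0.009.
Multiplying each by its prior: 1/6 · 0.128 = 0.021333, 1/6 · 0.144 = 0.024, 1/6 · 0.125 = 0.020833, 1/6 · 0.096 = 0.016, 1/6 · 0.063 = 0.0105, 1/6 · 0.009 = 0.0015; summing to 0.094167.
By Bayes' rule, P(r = 2 | data) = (0.021333) / (0.094167) = 0.22655.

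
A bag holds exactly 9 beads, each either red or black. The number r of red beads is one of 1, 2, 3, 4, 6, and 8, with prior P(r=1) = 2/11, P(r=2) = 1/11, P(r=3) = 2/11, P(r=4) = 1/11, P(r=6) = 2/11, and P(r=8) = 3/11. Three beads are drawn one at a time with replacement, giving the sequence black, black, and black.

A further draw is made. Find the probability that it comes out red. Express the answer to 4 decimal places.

The likelihood of the observed sequence under each hypothesis: P(data | r = 1) = (8/9)(8/9)(8/9) = 0.70233; P(data | r = 2) = (7/9)(7/9)(7/9) = 0.47051; P(data | r = 3) = (6/9)(6/9)(6/9) = 0.2963; P(data | r = 4) = (5/9)(5/9)(5/9) = 0.17147; P(data | r = 6) = (3/9)(3/9)(3/9) = 0.037037; P(data | r = 8) = (1/9)(1/9)(1/9) = 0.0013717.
Weighting by the prior gives 2/11 · 0.70233 = 0.1277, 1/11 · 0.47051 = 0.042773, 2/11 · 0.2963 = 0.053872, 1/11 · 0.17147 = 0.015588, 2/11 · 0.037037 = 0.006734, 3/11 · 0.0013717 = 0.00037411; with total 0.24704.
Dividing through by the total gives posterior P(r = 1 | data) = 0.51691, P(r = 2 | data) = 0.17314, P(r = 3 | data) = 0.21807, P(r = 4 | data) = 0.063099, P(r = 6 | data) = 0.027259, P(r = 8 | data) = 0.0015144.
Averaging over the posterior, P(red next | data) = (1/9)(0.51691) + (2/9)(0.17314) + (1/3)(0.21807) + (4/9)(0.063099) + (2/3)(0.027259) + (8/9)(0.0015144) = 0.21616.

0.2162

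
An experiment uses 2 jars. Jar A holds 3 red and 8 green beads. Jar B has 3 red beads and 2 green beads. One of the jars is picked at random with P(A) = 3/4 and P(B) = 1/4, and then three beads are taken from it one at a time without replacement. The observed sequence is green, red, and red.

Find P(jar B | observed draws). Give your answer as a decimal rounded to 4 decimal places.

0.5789

For each hypothesis, P(data | H) works out to: P(data | jar A) = (8/11)(3/10)(2/9) = 8/165; P(data | jar B) = (2/5)(3/4)(2/3) = 1/5.
The prior-weighted likelihoods are 3/4 · 8/165 = 2/55, 1/4 · 1/5 = 1/20; with total 19/220.
So P(jar B | data) = (1/20) / (19/220) = 11/19.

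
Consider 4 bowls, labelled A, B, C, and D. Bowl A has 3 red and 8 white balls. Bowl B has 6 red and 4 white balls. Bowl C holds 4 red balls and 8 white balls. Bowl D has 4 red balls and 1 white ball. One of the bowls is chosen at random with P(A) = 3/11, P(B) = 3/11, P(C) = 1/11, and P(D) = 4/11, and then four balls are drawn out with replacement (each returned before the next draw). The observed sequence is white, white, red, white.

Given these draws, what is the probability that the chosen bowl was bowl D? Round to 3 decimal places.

0.046

Compute the likelihood of the observed sequence for each case: P(data | bowl A) = (8/11)(8/11)(3/11)(8/11) = 0.10491; P(data | bowl B) = (4/10)(4/10)(6/10)(4/10) = 0.0384; P(data | bowl C) = (8/12)(8/12)(4/12)(8/12) = 0.098765; P(data | bowl D) = (1/5)(1/5)(4/5)(1/5) = 0.0064.
Weighting by the prior gives 3/11 · 0.10491 = 0.028612, 3/11 · 0.0384 = 0.010473, 1/11 · 0.098765 = 0.0089787, 4/11 · 0.0064 = 0.0023273; with total 0.050391.
Therefore the posterior P(bowl D | data) = (0.0023273) / (0.050391) = 0.046185.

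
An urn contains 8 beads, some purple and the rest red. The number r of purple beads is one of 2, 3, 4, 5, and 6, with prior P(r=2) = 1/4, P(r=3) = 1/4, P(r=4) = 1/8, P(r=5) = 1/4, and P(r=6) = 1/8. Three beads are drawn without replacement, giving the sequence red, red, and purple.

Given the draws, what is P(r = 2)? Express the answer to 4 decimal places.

Compute the likelihood of the observed sequence for each case: P(data | r = 2) = (6/8)(5/7)(2/6) = 5/28; P(data | r = 3) = (5/8)(4/7)(3/6) = 5/28; P(data | r = 4) = (4/8)(3/7)(4/6) = 1/7; P(data | r = 5) = (3/8)(2/7)(5/6) = 5/56; P(data | r = 6) = (2/8)(1/7)(6/6) = 1/28.
Multiplying each by its prior: 1/4 · 5/28 = 5/112, 1/4 · 5/28 = 5/112, 1/8 · 1/7 = 1/56, 1/4 · 5/56 = 5/224, 1/8 · 1/28 = 1/224; these sum to 15/112.
Therefore the posterior P(r = 2 | data) = (5/112) / (15/112) = 1/3.

0.3333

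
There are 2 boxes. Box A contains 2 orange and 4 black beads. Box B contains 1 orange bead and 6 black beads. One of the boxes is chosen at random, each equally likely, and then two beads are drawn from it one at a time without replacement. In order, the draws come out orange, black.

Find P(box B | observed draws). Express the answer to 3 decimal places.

Under each hypothesis, the probability of the observed sequence is: P(data | box A) = (2/6)(4/5) = 4/15; P(data | box B) = (1/7)(6/6) = 1/7.
Multiplying each by its prior: 1/2 · 4/15 = 2/15, 1/2 · 1/7 = 1/14; with total 43/210.
By Bayes' rule, P(box B | data) = (1/14) / (43/210) = 15/43.

0.349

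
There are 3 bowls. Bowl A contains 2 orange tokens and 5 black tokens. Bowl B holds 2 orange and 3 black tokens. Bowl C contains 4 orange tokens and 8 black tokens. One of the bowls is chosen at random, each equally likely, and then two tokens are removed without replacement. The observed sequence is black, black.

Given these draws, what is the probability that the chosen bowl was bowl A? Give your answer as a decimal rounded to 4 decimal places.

0.3967

The likelihood of the observed sequence under each hypothesis: P(data | bowl A) = (5/7)(4/6) = 0.47619; P(data | bowl B) = (3/5)(2/4) = 0.3; P(data | bowl C) = (8/12)(7/11) = 0.42424.
Multiplying each by its prior: 1/3 · 0.47619 = 0.15873, 1/3 · 0.3 = 0.1, 1/3 · 0.42424 = 0.14141; summing to 0.40014.
Therefore the posterior P(bowl A | data) = (0.15873) / (0.40014) = 0.39668.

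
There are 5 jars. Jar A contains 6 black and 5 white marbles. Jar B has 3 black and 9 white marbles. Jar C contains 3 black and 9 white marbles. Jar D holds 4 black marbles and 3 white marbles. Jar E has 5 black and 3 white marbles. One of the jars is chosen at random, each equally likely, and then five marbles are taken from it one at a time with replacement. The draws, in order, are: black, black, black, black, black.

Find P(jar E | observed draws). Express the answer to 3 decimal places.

0.462

For each hypothesis, P(data | H) works out to: P(data | jar A) = (6/11)(6/11)(6/11)(6/11)(6/11) = 0.048283; P(data | jar B) = (3/12)(3/12)(3/12)(3/12)(3/12) = 0.00097656; P(data | jar C) = (3/12)(3/12)(3/12)(3/12)(3/12) = 0.00097656; P(data | jar D) = (4/7)(4/7)(4/7)(4/7)(4/7) = 0.060927; P(data | jar E) = (5/8)(5/8)(5/8)(5/8)(5/8) = 0.095367.
Multiplying each by its prior: 1/5 · 0.048283 = 0.0096566, 1/5 · 0.00097656 = 0.00019531, 1/5 · 0.00097656 = 0.00019531, 1/5 · 0.060927 = 0.012185, 1/5 · 0.095367 = 0.019073; summing to 0.041306.
So P(jar E | data) = (0.019073) / (0.041306) = 0.46176.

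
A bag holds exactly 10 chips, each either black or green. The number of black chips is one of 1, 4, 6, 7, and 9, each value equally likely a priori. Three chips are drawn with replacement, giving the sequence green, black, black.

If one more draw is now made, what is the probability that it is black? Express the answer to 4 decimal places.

0.6321

Under each hypothesis, the probability of the observed sequence is: P(data | r = 1) = (9/10)(1/10)(1/10) = 0.009; P(data | r = 4) = (6/10)(4/10)(4/10) = 0.096; P(data | r = 6) = (4/10)(6/10)(6/10) = 0.144; P(data | r = 7) = (3/10)(7/10)(7/10) = 0.147; P(data | r = 9) = (1/10)(9/10)(9/10) = 0.081.
Multiplying each by its prior: 1/5 · 0.009 = 0.0018, 1/5 · 0.096 = 0.0192, 1/5 · 0.144 = 0.0288, 1/5 · 0.147 = 0.0294, 1/5 · 0.081 = 0.0162; with total 0.0954.
Normalising, the posterior is P(r = 1 | data) = 0.018868, P(r = 4 | data) = 0.20126, P(r = 6 | data) = 0.30189, P(r = 7 | data) = 0.30818, P(r = 9 | data) = 0.16981.
So P(black next | data) = Σ P(black next | H) P(H | data) = (1/10)(0.018868) + (2/5)(0.20126) + (3/5)(0.30189) + (7/10)(0.30818) + (9/10)(0.16981) = 0.63208.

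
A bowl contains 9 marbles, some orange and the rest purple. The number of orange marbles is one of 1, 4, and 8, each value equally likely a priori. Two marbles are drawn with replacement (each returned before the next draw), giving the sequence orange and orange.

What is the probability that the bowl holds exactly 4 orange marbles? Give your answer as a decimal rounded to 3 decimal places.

0.198

For each hypothesis, P(data | H) works out to: P(data | r = 1) = (1/9)(1/9) = 1/81; P(data | r = 4) = (4/9)(4/9) = 16/81; P(data | r = 8) = (8/9)(8/9) = 64/81.
The prior-weighted likelihoods are 1/3 · 1/81 = 1/243, 1/3 · 16/81 = 16/243, 1/3 · 64/81 = 64/243; with total 1/3.
Hence P(r = 4 | data) = (16/243) / (1/3) = 16/81.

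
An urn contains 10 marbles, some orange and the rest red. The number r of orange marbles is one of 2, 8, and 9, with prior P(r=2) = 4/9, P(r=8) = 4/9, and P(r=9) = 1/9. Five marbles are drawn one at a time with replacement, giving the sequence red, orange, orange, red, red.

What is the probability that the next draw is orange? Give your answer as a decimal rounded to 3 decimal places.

0.325

Compute the likelihood of the observed sequence for each case: P(data | r = 2) = (8/10)(2/10)(2/10)(8/10)(8/10) = 0.02048; P(data | r = 8) = (2/10)(8/10)(8/10)(2/10)(2/10) = 0.00512; P(data | r = 9) = (1/10)(9/10)(9/10)(1/10)(1/10) = 0.00081.
Weighting by the prior gives 4/9 · 0.02048 = 0.0091022, 4/9 · 0.00512 = 0.0022756, 1/9 · 0.00081 = 9e-05; summing to 0.011468.
The posterior is then P(r = 2 | data) = 0.79372, P(r = 8 | data) = 0.19843, P(r = 9 | data) = 0.0078481.
So P(orange next | data) = Σ P(orange next | H) P(H | data) = (1/5)(0.79372) + (4/5)(0.19843) + (9/10)(0.0078481) = 0.32455.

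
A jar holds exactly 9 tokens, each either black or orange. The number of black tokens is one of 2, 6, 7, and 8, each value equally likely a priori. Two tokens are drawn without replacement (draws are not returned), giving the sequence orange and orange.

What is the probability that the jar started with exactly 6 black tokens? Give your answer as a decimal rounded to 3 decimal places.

0.120

The likelihood of the observed sequence under each hypothesis: P(data | r = 2) = (7/9)(6/8) = 7/12; P(data | r = 6) = (3/9)(2/8) = 1/12; P(data | r = 7) = (2/9)(1/8) = 1/36; P(data | r = 8) = (1/9)(0/8) = 0.
The prior-weighted likelihoods are 1/4 · 7/12 = 7/48, 1/4 · 1/12 = 1/48, 1/4 · 1/36 = 1/144, 1/4 · 0 = 0; these sum to 25/144.
Therefore the posterior P(r = 6 | data) = (1/48) / (25/144) = 3/25.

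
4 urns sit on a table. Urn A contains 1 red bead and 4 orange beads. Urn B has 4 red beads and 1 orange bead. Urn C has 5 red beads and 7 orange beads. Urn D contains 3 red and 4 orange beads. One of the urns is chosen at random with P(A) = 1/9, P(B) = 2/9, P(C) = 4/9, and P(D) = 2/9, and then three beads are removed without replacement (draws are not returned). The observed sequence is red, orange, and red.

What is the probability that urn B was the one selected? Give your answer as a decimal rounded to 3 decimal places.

0.380

For each hypothesis, P(data | H) works out to: P(data | urn A) = (1/5)(4/4)(0/3) = 0; P(data | urn B) = (4/5)(1/4)(3/3) = 0.2; P(data | urn C) = (5/12)(7/11)(4/10) = 0.10606; P(data | urn D) = (3/7)(4/6)(2/5) = 0.11429.
The prior-weighted likelihoods are 1/9 · 0 = 0, 2/9 · 0.2 = 0.044444, 4/9 · 0.10606 = 0.047138, 2/9 · 0.11429 = 0.025397; these sum to 0.11698.
Therefore the posterior P(urn B | data) = (0.044444) / (0.11698) = 0.37993.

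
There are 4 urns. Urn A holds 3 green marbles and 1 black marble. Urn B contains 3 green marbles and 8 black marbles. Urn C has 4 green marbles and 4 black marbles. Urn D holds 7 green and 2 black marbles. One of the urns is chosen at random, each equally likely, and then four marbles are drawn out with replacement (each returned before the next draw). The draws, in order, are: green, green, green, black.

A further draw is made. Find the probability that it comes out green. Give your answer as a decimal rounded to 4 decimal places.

Compute the likelihood of the observed sequence for each case: P(data | urn A) = (3/4)(3/4)(3/4)(1/4) = 0.10547; P(data | urn B) = (3/11)(3/11)(3/11)(8/11) = 0.014753; P(data | urn C) = (4/8)(4/8)(4/8)(4/8) = 0.0625; P(data | urn D) = (7/9)(7/9)(7/9)(2/9) = 0.10456.
The prior-weighted likelihoods are 1/4 · 0.10547 = 0.026367, 1/4 · 0.014753 = 0.0036883, 1/4 · 0.0625 = 0.015625, 1/4 · 0.10456 = 0.026139; these sum to 0.07182.
Normalising, the posterior is P(urn A | data) = 0.36713, P(urn B | data) = 0.051355, P(urn C | data) = 0.21756, P(urn D | data) = 0.36396.
Averaging over the posterior, P(green next | data) = (3/4)(0.36713) + (3/11)(0.051355) + (1/2)(0.21756) + (7/9)(0.36396) = 0.68121.

0.6812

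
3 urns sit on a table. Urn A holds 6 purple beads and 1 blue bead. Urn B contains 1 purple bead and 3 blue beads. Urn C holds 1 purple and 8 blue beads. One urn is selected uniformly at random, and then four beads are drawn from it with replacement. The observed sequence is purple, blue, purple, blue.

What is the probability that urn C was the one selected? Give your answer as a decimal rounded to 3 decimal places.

0.163

The likelihood of the observed sequence under each hypothesis: P(data | urn A) = (6/7)(1/7)(6/7)(1/7) = 0.014994; P(data | urn B) = (1/4)(3/4)(1/4)(3/4) = 0.035156; P(data | urn C) = (1/9)(8/9)(1/9)(8/9) = 0.0097546.
Weighting by the prior gives 1/3 · 0.014994 = 0.0049979, 1/3 · 0.035156 = 0.011719, 1/3 · 0.0097546 = 0.0032515; with total 0.019968.
Hence P(urn C | data) = (0.0032515) / (0.019968) = 0.16284.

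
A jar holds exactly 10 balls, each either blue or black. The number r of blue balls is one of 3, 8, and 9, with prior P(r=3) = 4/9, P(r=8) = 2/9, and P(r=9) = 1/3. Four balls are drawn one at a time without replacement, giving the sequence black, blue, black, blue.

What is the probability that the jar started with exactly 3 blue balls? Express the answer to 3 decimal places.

Compute the likelihood of the observed sequence for each case: P(data | r = 3) = (7/10)(3/9)(6/8)(2/7) = 1/20; P(data | r = 8) = (2/10)(8/9)(1/8)(7/7) = 1/45; P(data | r = 9) = (1/10)(9/9)(0/8) = 0.
Weighting by the prior gives 4/9 · 1/20 = 1/45, 2/9 · 1/45 = 2/405, 1/3 · 0 = 0; summing to 11/405.
Hence P(r = 3 | data) = (1/45) / (11/405) = 9/11.

0.818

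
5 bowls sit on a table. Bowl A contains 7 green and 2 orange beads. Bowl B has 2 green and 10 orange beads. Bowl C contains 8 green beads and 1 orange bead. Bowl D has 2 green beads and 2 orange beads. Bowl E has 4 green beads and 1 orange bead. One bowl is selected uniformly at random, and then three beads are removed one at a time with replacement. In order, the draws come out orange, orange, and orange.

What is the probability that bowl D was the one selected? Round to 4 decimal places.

0.1726

Compute the likelihood of the observed sequence for each case: P(data | bowl A) = (2/9)(2/9)(2/9) = 0.010974; P(data | bowl B) = (10/12)(10/12)(10/12) = 0.5787; P(data | bowl C) = (1/9)(1/9)(1/9) = 0.0013717; P(data | bowl D) = (2/4)(2/4)(2/4) = 0.125; P(data | bowl E) = (1/5)(1/5)(1/5) = 0.008.
Multiplying each by its prior: 1/5 · 0.010974 = 0.0021948, 1/5 · 0.5787 = 0.11574, 1/5 · 0.0013717 = 0.00027435, 1/5 · 0.125 = 0.025, 1/5 · 0.008 = 0.0016; these sum to 0.14481.
So P(bowl D | data) = (0.025) / (0.14481) = 0.17264.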